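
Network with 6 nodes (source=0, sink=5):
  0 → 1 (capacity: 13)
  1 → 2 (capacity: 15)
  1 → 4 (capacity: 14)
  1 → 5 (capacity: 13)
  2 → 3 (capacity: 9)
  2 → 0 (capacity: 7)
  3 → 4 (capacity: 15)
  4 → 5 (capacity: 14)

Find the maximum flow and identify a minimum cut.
Max flow = 13, Min cut edges: (0,1)

Maximum flow: 13
Minimum cut: (0,1)
Partition: S = [0], T = [1, 2, 3, 4, 5]

Max-flow min-cut theorem verified: both equal 13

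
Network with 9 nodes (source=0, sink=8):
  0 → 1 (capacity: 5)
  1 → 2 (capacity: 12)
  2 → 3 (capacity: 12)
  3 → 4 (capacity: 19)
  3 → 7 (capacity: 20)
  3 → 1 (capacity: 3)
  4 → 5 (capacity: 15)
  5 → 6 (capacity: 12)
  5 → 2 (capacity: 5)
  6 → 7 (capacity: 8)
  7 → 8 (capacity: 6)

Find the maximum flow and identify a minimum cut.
Max flow = 5, Min cut edges: (0,1)

Maximum flow: 5
Minimum cut: (0,1)
Partition: S = [0], T = [1, 2, 3, 4, 5, 6, 7, 8]

Max-flow min-cut theorem verified: both equal 5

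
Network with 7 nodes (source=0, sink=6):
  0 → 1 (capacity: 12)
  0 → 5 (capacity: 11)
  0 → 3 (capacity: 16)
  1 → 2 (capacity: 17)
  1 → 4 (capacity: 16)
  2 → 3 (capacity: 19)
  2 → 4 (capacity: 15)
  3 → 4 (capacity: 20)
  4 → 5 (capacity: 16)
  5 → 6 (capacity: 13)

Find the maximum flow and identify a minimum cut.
Max flow = 13, Min cut edges: (5,6)

Maximum flow: 13
Minimum cut: (5,6)
Partition: S = [0, 1, 2, 3, 4, 5], T = [6]

Max-flow min-cut theorem verified: both equal 13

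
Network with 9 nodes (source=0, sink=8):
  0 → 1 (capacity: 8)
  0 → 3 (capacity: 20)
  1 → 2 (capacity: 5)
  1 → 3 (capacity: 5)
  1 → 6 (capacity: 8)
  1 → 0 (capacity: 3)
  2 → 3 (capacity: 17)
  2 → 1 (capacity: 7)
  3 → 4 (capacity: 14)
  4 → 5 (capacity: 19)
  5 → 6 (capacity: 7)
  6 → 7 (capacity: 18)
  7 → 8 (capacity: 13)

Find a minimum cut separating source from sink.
Min cut value = 13, edges: (7,8)

Min cut value: 13
Partition: S = [0, 1, 2, 3, 4, 5, 6, 7], T = [8]
Cut edges: (7,8)

By max-flow min-cut theorem, max flow = min cut = 13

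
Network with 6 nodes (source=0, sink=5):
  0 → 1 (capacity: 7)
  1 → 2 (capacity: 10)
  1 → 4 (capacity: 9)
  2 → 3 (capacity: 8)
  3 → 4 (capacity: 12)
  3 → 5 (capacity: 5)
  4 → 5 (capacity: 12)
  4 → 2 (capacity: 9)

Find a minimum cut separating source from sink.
Min cut value = 7, edges: (0,1)

Min cut value: 7
Partition: S = [0], T = [1, 2, 3, 4, 5]
Cut edges: (0,1)

By max-flow min-cut theorem, max flow = min cut = 7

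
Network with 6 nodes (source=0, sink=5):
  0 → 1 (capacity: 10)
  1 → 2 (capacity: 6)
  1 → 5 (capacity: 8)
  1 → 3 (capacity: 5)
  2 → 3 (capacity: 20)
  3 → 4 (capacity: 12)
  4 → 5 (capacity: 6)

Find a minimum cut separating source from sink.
Min cut value = 10, edges: (0,1)

Min cut value: 10
Partition: S = [0], T = [1, 2, 3, 4, 5]
Cut edges: (0,1)

By max-flow min-cut theorem, max flow = min cut = 10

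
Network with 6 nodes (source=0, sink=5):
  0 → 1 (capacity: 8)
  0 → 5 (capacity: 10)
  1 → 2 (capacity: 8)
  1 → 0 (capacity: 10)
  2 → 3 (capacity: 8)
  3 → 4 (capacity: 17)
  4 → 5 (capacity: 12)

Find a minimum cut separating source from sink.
Min cut value = 18, edges: (0,5), (2,3)

Min cut value: 18
Partition: S = [0, 1, 2], T = [3, 4, 5]
Cut edges: (0,5), (2,3)

By max-flow min-cut theorem, max flow = min cut = 18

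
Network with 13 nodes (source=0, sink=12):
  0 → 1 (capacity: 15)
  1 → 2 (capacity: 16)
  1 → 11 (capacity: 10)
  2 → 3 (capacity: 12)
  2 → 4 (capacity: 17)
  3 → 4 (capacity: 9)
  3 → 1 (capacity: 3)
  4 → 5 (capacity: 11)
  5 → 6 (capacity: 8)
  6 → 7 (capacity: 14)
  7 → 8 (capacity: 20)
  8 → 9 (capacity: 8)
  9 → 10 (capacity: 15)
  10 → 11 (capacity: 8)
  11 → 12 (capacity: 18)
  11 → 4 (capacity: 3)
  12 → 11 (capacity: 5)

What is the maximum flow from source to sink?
Maximum flow = 15

Max flow: 15

Flow assignment:
  0 → 1: 15/15
  1 → 2: 5/16
  1 → 11: 10/10
  2 → 4: 5/17
  4 → 5: 5/11
  5 → 6: 5/8
  6 → 7: 5/14
  7 → 8: 5/20
  8 → 9: 5/8
  9 → 10: 5/15
  10 → 11: 5/8
  11 → 12: 15/18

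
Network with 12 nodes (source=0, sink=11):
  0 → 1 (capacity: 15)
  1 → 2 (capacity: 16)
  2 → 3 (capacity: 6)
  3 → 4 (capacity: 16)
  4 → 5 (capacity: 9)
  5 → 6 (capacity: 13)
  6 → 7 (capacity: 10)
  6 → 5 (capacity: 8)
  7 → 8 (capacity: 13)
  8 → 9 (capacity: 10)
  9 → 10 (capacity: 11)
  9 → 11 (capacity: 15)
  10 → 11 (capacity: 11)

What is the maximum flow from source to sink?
Maximum flow = 6

Max flow: 6

Flow assignment:
  0 → 1: 6/15
  1 → 2: 6/16
  2 → 3: 6/6
  3 → 4: 6/16
  4 → 5: 6/9
  5 → 6: 6/13
  6 → 7: 6/10
  7 → 8: 6/13
  8 → 9: 6/10
  9 → 11: 6/15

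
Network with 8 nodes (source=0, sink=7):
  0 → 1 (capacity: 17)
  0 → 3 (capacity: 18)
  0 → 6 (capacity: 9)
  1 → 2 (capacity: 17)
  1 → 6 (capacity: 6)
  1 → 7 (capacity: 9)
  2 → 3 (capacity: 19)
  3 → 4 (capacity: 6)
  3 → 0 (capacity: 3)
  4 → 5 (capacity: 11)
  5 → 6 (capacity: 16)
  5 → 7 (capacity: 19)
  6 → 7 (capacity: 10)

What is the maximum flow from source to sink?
Maximum flow = 25

Max flow: 25

Flow assignment:
  0 → 1: 15/17
  0 → 3: 6/18
  0 → 6: 4/9
  1 → 6: 6/6
  1 → 7: 9/9
  3 → 4: 6/6
  4 → 5: 6/11
  5 → 7: 6/19
  6 → 7: 10/10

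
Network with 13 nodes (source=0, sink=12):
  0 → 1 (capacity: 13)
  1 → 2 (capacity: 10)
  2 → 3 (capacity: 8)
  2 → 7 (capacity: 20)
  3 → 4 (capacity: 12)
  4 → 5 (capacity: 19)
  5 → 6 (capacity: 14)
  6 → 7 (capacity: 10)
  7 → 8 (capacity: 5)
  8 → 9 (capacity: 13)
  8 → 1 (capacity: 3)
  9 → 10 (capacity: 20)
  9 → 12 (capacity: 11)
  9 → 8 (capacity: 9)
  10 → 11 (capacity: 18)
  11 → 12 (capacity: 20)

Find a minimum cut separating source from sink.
Min cut value = 5, edges: (7,8)

Min cut value: 5
Partition: S = [0, 1, 2, 3, 4, 5, 6, 7], T = [8, 9, 10, 11, 12]
Cut edges: (7,8)

By max-flow min-cut theorem, max flow = min cut = 5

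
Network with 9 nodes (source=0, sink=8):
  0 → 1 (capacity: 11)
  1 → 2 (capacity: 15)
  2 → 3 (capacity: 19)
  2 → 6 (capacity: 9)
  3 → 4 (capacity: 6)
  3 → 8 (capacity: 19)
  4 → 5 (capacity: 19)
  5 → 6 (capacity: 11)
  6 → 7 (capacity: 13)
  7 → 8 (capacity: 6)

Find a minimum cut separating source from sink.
Min cut value = 11, edges: (0,1)

Min cut value: 11
Partition: S = [0], T = [1, 2, 3, 4, 5, 6, 7, 8]
Cut edges: (0,1)

By max-flow min-cut theorem, max flow = min cut = 11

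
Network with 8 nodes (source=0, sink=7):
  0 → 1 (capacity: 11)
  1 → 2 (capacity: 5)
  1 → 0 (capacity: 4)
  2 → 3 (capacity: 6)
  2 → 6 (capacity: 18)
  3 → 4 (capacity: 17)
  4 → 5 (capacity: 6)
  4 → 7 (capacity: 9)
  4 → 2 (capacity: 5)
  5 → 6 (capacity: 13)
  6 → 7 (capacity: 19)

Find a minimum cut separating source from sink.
Min cut value = 5, edges: (1,2)

Min cut value: 5
Partition: S = [0, 1], T = [2, 3, 4, 5, 6, 7]
Cut edges: (1,2)

By max-flow min-cut theorem, max flow = min cut = 5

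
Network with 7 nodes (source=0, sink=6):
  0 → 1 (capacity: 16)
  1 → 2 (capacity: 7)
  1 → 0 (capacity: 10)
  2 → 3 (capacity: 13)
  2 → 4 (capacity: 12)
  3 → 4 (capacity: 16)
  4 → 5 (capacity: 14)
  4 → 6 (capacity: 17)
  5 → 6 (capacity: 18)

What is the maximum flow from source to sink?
Maximum flow = 7

Max flow: 7

Flow assignment:
  0 → 1: 7/16
  1 → 2: 7/7
  2 → 4: 7/12
  4 → 6: 7/17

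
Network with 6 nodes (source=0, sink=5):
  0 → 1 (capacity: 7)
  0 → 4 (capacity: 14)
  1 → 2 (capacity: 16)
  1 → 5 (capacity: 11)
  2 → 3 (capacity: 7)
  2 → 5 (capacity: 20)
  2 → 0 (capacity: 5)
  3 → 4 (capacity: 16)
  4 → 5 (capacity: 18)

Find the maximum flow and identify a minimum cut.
Max flow = 21, Min cut edges: (0,1), (0,4)

Maximum flow: 21
Minimum cut: (0,1), (0,4)
Partition: S = [0], T = [1, 2, 3, 4, 5]

Max-flow min-cut theorem verified: both equal 21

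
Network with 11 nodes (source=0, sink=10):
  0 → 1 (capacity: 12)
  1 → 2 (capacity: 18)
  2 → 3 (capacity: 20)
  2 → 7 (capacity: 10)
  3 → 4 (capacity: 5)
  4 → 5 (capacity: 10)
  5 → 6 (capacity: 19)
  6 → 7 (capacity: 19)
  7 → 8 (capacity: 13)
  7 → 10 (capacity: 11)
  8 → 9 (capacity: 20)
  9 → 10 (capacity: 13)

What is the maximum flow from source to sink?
Maximum flow = 12

Max flow: 12

Flow assignment:
  0 → 1: 12/12
  1 → 2: 12/18
  2 → 3: 2/20
  2 → 7: 10/10
  3 → 4: 2/5
  4 → 5: 2/10
  5 → 6: 2/19
  6 → 7: 2/19
  7 → 8: 1/13
  7 → 10: 11/11
  8 → 9: 1/20
  9 → 10: 1/13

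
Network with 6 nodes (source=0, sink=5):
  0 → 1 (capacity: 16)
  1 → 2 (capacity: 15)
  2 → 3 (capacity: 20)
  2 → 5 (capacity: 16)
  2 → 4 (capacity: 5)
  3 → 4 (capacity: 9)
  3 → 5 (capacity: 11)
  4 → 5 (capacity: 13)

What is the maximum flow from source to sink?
Maximum flow = 15

Max flow: 15

Flow assignment:
  0 → 1: 15/16
  1 → 2: 15/15
  2 → 5: 15/16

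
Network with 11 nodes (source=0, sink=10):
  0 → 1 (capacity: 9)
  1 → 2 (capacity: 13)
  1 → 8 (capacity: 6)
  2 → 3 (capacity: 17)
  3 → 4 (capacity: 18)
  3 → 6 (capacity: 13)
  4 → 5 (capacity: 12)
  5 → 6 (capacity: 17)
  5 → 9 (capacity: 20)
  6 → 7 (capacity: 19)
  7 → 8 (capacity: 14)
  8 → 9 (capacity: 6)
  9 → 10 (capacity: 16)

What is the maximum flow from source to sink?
Maximum flow = 9

Max flow: 9

Flow assignment:
  0 → 1: 9/9
  1 → 2: 3/13
  1 → 8: 6/6
  2 → 3: 3/17
  3 → 4: 3/18
  4 → 5: 3/12
  5 → 9: 3/20
  8 → 9: 6/6
  9 → 10: 9/16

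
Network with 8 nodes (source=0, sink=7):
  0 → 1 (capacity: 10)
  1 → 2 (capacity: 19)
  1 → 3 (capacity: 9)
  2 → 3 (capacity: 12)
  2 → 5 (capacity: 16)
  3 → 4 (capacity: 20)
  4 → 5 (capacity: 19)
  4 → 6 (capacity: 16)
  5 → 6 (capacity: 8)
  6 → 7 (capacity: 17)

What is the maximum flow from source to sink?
Maximum flow = 10

Max flow: 10

Flow assignment:
  0 → 1: 10/10
  1 → 2: 10/19
  2 → 3: 2/12
  2 → 5: 8/16
  3 → 4: 2/20
  4 → 6: 2/16
  5 → 6: 8/8
  6 → 7: 10/17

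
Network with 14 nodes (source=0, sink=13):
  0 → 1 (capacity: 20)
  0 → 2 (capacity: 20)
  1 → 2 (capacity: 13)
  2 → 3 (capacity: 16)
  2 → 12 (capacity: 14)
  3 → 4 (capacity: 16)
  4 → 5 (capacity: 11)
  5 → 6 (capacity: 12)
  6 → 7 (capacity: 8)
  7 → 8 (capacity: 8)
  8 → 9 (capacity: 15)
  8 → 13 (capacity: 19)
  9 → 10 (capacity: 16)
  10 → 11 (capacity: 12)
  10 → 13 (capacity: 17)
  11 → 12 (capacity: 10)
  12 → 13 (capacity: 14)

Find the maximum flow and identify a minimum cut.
Max flow = 22, Min cut edges: (7,8), (12,13)

Maximum flow: 22
Minimum cut: (7,8), (12,13)
Partition: S = [0, 1, 2, 3, 4, 5, 6, 7, 11, 12], T = [8, 9, 10, 13]

Max-flow min-cut theorem verified: both equal 22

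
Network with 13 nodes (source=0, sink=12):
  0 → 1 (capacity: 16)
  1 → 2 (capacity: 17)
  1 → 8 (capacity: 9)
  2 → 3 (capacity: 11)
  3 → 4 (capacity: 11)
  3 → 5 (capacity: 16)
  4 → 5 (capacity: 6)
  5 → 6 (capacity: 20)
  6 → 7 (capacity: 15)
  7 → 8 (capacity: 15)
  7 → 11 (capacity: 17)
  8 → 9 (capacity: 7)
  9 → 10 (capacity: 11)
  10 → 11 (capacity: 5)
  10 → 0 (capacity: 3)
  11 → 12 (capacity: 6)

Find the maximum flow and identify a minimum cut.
Max flow = 6, Min cut edges: (11,12)

Maximum flow: 6
Minimum cut: (11,12)
Partition: S = [0, 1, 2, 3, 4, 5, 6, 7, 8, 9, 10, 11], T = [12]

Max-flow min-cut theorem verified: both equal 6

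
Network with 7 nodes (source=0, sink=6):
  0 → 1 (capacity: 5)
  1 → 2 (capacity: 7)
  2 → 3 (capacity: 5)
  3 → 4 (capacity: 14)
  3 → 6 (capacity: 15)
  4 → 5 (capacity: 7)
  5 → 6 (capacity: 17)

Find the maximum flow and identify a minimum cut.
Max flow = 5, Min cut edges: (2,3)

Maximum flow: 5
Minimum cut: (2,3)
Partition: S = [0, 1, 2], T = [3, 4, 5, 6]

Max-flow min-cut theorem verified: both equal 5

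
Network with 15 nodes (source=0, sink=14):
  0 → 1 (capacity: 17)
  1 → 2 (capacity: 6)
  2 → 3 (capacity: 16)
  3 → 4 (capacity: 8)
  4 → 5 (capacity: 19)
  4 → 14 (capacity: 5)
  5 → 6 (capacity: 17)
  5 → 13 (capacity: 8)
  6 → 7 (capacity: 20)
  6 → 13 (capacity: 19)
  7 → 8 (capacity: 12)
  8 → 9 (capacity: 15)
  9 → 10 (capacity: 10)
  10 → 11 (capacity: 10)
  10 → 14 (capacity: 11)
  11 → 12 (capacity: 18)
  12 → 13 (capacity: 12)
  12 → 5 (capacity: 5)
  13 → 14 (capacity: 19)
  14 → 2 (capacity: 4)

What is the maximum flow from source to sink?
Maximum flow = 6

Max flow: 6

Flow assignment:
  0 → 1: 6/17
  1 → 2: 6/6
  2 → 3: 6/16
  3 → 4: 6/8
  4 → 5: 1/19
  4 → 14: 5/5
  5 → 13: 1/8
  13 → 14: 1/19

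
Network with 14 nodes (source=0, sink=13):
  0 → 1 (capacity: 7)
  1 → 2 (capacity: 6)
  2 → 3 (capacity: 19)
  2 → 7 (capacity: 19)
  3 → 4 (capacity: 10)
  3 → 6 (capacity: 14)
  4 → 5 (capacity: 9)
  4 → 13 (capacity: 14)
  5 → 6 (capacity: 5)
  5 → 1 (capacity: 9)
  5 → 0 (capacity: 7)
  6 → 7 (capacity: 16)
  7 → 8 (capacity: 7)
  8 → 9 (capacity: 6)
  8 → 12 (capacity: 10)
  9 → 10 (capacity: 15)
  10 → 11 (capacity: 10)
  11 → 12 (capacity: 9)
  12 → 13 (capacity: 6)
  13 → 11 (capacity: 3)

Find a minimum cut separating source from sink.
Min cut value = 6, edges: (1,2)

Min cut value: 6
Partition: S = [0, 1], T = [2, 3, 4, 5, 6, 7, 8, 9, 10, 11, 12, 13]
Cut edges: (1,2)

By max-flow min-cut theorem, max flow = min cut = 6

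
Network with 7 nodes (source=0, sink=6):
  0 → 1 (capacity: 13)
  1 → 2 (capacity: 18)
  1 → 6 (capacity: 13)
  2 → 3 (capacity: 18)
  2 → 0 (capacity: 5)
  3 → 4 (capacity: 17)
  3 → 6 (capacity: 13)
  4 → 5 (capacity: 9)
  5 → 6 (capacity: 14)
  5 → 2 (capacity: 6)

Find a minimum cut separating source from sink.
Min cut value = 13, edges: (0,1)

Min cut value: 13
Partition: S = [0], T = [1, 2, 3, 4, 5, 6]
Cut edges: (0,1)

By max-flow min-cut theorem, max flow = min cut = 13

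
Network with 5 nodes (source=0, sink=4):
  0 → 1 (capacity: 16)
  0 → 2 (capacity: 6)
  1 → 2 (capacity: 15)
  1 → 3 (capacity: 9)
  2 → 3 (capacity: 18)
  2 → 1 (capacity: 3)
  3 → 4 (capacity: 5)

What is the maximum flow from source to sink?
Maximum flow = 5

Max flow: 5

Flow assignment:
  0 → 1: 5/16
  1 → 3: 5/9
  3 → 4: 5/5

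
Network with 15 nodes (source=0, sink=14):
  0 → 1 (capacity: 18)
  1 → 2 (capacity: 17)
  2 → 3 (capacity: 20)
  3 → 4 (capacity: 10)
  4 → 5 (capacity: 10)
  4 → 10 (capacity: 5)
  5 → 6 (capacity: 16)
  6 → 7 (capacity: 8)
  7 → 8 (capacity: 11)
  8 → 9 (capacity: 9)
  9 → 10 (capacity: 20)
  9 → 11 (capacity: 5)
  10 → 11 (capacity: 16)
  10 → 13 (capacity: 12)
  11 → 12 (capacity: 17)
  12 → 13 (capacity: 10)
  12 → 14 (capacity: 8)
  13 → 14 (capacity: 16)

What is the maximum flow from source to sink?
Maximum flow = 10

Max flow: 10

Flow assignment:
  0 → 1: 10/18
  1 → 2: 10/17
  2 → 3: 10/20
  3 → 4: 10/10
  4 → 5: 5/10
  4 → 10: 5/5
  5 → 6: 5/16
  6 → 7: 5/8
  7 → 8: 5/11
  8 → 9: 5/9
  9 → 10: 5/20
  10 → 13: 10/12
  13 → 14: 10/16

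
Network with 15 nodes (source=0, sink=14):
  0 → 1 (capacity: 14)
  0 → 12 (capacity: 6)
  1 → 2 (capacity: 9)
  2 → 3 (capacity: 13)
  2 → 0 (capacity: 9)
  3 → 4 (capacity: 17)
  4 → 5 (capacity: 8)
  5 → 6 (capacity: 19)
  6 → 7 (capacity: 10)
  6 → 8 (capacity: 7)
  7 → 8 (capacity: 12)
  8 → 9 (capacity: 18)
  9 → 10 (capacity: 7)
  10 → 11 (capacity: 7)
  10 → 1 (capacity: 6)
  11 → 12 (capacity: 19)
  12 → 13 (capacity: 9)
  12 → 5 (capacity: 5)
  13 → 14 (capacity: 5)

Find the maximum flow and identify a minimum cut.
Max flow = 5, Min cut edges: (13,14)

Maximum flow: 5
Minimum cut: (13,14)
Partition: S = [0, 1, 2, 3, 4, 5, 6, 7, 8, 9, 10, 11, 12, 13], T = [14]

Max-flow min-cut theorem verified: both equal 5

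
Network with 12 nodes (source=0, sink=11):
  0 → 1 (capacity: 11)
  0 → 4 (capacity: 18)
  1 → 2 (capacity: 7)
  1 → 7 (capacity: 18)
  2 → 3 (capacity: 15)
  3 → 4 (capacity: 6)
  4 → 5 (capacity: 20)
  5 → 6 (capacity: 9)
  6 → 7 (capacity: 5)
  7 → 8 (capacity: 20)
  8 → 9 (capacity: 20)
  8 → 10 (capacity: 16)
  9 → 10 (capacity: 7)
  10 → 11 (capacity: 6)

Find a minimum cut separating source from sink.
Min cut value = 6, edges: (10,11)

Min cut value: 6
Partition: S = [0, 1, 2, 3, 4, 5, 6, 7, 8, 9, 10], T = [11]
Cut edges: (10,11)

By max-flow min-cut theorem, max flow = min cut = 6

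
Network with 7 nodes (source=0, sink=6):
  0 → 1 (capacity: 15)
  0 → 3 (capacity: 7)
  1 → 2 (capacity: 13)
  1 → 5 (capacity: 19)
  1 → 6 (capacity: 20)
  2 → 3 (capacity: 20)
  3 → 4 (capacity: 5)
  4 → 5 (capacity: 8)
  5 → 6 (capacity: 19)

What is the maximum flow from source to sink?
Maximum flow = 20

Max flow: 20

Flow assignment:
  0 → 1: 15/15
  0 → 3: 5/7
  1 → 6: 15/20
  3 → 4: 5/5
  4 → 5: 5/8
  5 → 6: 5/19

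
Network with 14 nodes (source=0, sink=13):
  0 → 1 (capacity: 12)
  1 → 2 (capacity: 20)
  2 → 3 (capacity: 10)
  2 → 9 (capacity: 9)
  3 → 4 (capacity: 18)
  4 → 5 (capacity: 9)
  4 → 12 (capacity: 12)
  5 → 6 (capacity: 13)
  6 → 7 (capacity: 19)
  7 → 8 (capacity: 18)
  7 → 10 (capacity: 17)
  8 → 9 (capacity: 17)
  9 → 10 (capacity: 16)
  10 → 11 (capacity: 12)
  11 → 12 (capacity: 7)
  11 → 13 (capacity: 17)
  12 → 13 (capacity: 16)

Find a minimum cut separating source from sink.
Min cut value = 12, edges: (0,1)

Min cut value: 12
Partition: S = [0], T = [1, 2, 3, 4, 5, 6, 7, 8, 9, 10, 11, 12, 13]
Cut edges: (0,1)

By max-flow min-cut theorem, max flow = min cut = 12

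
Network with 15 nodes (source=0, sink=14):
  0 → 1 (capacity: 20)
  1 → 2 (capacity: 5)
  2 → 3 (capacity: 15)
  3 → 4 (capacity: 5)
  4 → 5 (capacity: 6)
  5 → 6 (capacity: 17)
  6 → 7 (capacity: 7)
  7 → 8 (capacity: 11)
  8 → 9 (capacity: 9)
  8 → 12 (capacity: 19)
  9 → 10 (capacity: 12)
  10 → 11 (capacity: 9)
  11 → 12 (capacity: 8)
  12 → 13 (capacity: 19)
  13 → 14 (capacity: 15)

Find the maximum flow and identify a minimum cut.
Max flow = 5, Min cut edges: (3,4)

Maximum flow: 5
Minimum cut: (3,4)
Partition: S = [0, 1, 2, 3], T = [4, 5, 6, 7, 8, 9, 10, 11, 12, 13, 14]

Max-flow min-cut theorem verified: both equal 5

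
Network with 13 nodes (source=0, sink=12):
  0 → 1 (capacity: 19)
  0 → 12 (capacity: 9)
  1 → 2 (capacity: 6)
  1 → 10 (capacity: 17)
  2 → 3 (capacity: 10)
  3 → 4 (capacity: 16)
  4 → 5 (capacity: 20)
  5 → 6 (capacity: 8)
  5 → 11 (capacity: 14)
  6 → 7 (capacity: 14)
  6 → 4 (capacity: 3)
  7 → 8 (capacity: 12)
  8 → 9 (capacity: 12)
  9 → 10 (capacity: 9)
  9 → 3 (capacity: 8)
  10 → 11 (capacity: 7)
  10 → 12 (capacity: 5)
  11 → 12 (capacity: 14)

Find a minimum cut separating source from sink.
Min cut value = 27, edges: (0,12), (1,2), (10,11), (10,12)

Min cut value: 27
Partition: S = [0, 1, 10], T = [2, 3, 4, 5, 6, 7, 8, 9, 11, 12]
Cut edges: (0,12), (1,2), (10,11), (10,12)

By max-flow min-cut theorem, max flow = min cut = 27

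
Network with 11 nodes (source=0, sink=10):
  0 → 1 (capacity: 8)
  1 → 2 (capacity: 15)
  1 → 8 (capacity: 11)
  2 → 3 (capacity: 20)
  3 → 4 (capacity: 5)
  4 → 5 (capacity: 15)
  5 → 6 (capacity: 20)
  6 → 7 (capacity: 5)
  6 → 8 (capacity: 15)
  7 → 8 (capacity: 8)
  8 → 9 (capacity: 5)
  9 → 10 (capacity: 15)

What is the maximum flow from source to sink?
Maximum flow = 5

Max flow: 5

Flow assignment:
  0 → 1: 5/8
  1 → 8: 5/11
  8 → 9: 5/5
  9 → 10: 5/15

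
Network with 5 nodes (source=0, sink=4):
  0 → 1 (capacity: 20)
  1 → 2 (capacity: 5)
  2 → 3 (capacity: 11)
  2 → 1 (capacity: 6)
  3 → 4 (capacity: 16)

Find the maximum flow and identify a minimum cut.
Max flow = 5, Min cut edges: (1,2)

Maximum flow: 5
Minimum cut: (1,2)
Partition: S = [0, 1], T = [2, 3, 4]

Max-flow min-cut theorem verified: both equal 5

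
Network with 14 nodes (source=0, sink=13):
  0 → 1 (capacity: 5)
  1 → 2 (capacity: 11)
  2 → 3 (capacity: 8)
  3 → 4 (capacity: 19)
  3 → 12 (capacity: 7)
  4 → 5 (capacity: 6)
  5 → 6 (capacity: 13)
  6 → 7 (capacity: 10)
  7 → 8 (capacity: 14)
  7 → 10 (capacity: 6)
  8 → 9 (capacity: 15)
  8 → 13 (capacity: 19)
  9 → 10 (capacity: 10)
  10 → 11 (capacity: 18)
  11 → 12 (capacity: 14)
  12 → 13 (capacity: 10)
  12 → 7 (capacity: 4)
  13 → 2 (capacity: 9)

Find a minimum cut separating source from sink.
Min cut value = 5, edges: (0,1)

Min cut value: 5
Partition: S = [0], T = [1, 2, 3, 4, 5, 6, 7, 8, 9, 10, 11, 12, 13]
Cut edges: (0,1)

By max-flow min-cut theorem, max flow = min cut = 5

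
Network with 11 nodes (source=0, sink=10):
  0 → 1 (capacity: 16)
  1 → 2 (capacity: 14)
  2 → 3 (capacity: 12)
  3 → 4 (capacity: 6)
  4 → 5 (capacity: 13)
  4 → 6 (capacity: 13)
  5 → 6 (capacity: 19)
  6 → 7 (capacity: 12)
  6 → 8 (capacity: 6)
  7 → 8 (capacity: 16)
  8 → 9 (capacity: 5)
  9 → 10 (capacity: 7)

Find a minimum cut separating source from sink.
Min cut value = 5, edges: (8,9)

Min cut value: 5
Partition: S = [0, 1, 2, 3, 4, 5, 6, 7, 8], T = [9, 10]
Cut edges: (8,9)

By max-flow min-cut theorem, max flow = min cut = 5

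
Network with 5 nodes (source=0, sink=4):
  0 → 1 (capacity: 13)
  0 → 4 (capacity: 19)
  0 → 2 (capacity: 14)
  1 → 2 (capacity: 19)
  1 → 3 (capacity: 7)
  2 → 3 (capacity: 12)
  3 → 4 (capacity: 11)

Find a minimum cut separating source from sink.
Min cut value = 30, edges: (0,4), (3,4)

Min cut value: 30
Partition: S = [0, 1, 2, 3], T = [4]
Cut edges: (0,4), (3,4)

By max-flow min-cut theorem, max flow = min cut = 30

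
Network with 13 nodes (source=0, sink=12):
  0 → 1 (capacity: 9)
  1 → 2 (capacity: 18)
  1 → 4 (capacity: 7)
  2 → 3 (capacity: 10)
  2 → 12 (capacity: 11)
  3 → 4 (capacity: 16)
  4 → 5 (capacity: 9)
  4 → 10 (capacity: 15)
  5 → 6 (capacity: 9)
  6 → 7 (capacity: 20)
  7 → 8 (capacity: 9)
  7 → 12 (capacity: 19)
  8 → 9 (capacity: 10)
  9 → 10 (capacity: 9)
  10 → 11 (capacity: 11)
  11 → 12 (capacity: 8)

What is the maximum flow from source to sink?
Maximum flow = 9

Max flow: 9

Flow assignment:
  0 → 1: 9/9
  1 → 2: 9/18
  2 → 12: 9/11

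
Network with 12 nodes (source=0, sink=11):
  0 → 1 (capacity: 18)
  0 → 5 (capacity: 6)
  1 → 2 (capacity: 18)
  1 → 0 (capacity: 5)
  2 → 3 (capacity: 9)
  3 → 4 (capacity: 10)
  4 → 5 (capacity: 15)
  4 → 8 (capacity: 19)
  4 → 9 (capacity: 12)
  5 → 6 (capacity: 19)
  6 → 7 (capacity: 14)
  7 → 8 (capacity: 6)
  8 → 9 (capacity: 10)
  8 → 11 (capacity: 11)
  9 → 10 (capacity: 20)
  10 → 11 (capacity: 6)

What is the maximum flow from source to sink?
Maximum flow = 15

Max flow: 15

Flow assignment:
  0 → 1: 9/18
  0 → 5: 6/6
  1 → 2: 9/18
  2 → 3: 9/9
  3 → 4: 9/10
  4 → 8: 5/19
  4 → 9: 4/12
  5 → 6: 6/19
  6 → 7: 6/14
  7 → 8: 6/6
  8 → 11: 11/11
  9 → 10: 4/20
  10 → 11: 4/6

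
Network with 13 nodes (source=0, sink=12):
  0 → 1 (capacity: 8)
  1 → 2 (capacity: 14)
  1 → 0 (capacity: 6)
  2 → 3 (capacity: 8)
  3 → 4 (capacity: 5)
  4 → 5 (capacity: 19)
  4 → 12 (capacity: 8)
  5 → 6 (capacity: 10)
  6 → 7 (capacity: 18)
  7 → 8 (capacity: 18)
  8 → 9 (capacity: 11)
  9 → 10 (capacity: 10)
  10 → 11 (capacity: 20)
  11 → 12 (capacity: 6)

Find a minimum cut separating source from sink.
Min cut value = 5, edges: (3,4)

Min cut value: 5
Partition: S = [0, 1, 2, 3], T = [4, 5, 6, 7, 8, 9, 10, 11, 12]
Cut edges: (3,4)

By max-flow min-cut theorem, max flow = min cut = 5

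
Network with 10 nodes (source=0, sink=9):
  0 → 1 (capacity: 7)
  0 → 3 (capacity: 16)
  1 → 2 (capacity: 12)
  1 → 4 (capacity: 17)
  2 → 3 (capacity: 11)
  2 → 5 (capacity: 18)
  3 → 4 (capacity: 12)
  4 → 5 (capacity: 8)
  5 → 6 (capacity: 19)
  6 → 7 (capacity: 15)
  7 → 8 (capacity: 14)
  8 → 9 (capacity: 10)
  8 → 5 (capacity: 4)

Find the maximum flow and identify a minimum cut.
Max flow = 10, Min cut edges: (8,9)

Maximum flow: 10
Minimum cut: (8,9)
Partition: S = [0, 1, 2, 3, 4, 5, 6, 7, 8], T = [9]

Max-flow min-cut theorem verified: both equal 10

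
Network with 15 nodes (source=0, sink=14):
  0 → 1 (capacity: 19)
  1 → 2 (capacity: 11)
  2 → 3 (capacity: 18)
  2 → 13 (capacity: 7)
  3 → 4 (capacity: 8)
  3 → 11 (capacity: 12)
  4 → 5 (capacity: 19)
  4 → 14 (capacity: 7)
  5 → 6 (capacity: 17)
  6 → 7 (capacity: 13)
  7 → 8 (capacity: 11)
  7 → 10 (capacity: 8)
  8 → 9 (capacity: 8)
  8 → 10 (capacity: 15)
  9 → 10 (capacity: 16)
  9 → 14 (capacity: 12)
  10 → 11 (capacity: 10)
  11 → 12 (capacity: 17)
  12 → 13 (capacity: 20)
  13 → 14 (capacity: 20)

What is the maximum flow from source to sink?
Maximum flow = 11

Max flow: 11

Flow assignment:
  0 → 1: 11/19
  1 → 2: 11/11
  2 → 3: 4/18
  2 → 13: 7/7
  3 → 4: 4/8
  4 → 14: 4/7
  13 → 14: 7/20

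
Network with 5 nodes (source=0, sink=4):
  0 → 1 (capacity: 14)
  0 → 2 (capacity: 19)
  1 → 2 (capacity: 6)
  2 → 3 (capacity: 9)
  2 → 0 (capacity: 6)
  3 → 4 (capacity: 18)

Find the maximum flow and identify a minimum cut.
Max flow = 9, Min cut edges: (2,3)

Maximum flow: 9
Minimum cut: (2,3)
Partition: S = [0, 1, 2], T = [3, 4]

Max-flow min-cut theorem verified: both equal 9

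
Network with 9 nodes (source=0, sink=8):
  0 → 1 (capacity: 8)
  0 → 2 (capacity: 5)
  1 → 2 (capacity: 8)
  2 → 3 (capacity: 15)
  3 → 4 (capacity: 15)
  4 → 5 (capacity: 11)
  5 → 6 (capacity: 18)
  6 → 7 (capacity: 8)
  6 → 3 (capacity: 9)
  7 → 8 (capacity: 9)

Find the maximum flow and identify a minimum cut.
Max flow = 8, Min cut edges: (6,7)

Maximum flow: 8
Minimum cut: (6,7)
Partition: S = [0, 1, 2, 3, 4, 5, 6], T = [7, 8]

Max-flow min-cut theorem verified: both equal 8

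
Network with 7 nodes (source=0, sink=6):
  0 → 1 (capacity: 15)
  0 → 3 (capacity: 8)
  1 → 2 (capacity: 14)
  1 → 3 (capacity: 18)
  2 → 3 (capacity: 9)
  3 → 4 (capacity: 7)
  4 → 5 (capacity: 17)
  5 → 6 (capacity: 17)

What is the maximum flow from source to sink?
Maximum flow = 7

Max flow: 7

Flow assignment:
  0 → 3: 7/8
  3 → 4: 7/7
  4 → 5: 7/17
  5 → 6: 7/17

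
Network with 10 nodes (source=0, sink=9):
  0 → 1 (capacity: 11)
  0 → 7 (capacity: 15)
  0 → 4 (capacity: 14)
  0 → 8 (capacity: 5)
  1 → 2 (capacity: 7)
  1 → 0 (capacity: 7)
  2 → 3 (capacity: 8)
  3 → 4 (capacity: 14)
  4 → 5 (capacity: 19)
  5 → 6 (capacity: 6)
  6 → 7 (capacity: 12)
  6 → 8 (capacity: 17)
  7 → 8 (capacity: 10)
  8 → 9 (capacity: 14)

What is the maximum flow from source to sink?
Maximum flow = 14

Max flow: 14

Flow assignment:
  0 → 1: 6/11
  0 → 7: 8/15
  1 → 2: 6/7
  2 → 3: 6/8
  3 → 4: 6/14
  4 → 5: 6/19
  5 → 6: 6/6
  6 → 8: 6/17
  7 → 8: 8/10
  8 → 9: 14/14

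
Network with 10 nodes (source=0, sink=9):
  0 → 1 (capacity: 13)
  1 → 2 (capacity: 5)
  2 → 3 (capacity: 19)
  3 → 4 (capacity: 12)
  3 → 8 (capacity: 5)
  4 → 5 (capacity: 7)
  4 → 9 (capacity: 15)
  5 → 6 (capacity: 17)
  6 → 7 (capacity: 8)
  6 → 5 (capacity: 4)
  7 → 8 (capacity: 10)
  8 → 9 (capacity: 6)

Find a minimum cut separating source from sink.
Min cut value = 5, edges: (1,2)

Min cut value: 5
Partition: S = [0, 1], T = [2, 3, 4, 5, 6, 7, 8, 9]
Cut edges: (1,2)

By max-flow min-cut theorem, max flow = min cut = 5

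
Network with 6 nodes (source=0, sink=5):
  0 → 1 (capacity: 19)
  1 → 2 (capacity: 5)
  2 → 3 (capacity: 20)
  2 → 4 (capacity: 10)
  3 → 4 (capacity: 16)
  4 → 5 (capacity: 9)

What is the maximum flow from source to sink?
Maximum flow = 5

Max flow: 5

Flow assignment:
  0 → 1: 5/19
  1 → 2: 5/5
  2 → 4: 5/10
  4 → 5: 5/9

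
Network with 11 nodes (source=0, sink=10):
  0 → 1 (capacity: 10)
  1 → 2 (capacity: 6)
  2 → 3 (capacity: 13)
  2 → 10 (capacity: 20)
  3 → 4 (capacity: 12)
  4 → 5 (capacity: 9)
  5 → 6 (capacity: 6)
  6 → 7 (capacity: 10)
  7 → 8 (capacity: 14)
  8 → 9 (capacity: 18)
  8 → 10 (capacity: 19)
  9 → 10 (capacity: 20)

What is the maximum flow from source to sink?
Maximum flow = 6

Max flow: 6

Flow assignment:
  0 → 1: 6/10
  1 → 2: 6/6
  2 → 10: 6/20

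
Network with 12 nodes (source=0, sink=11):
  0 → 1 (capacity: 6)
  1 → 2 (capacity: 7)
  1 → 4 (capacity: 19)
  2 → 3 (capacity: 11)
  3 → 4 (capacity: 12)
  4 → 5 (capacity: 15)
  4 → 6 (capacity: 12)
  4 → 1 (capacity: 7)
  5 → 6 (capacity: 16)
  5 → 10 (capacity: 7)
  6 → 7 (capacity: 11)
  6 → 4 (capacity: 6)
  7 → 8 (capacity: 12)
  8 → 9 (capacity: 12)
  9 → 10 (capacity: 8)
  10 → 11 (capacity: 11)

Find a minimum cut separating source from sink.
Min cut value = 6, edges: (0,1)

Min cut value: 6
Partition: S = [0], T = [1, 2, 3, 4, 5, 6, 7, 8, 9, 10, 11]
Cut edges: (0,1)

By max-flow min-cut theorem, max flow = min cut = 6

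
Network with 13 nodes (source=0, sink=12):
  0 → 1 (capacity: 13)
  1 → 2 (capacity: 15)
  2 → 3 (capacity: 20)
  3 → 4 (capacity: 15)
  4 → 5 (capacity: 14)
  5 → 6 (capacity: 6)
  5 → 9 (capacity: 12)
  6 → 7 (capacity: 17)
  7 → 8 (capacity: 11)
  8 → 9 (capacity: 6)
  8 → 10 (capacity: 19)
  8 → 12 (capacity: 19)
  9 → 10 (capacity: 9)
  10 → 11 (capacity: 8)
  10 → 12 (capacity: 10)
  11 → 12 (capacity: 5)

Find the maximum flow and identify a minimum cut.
Max flow = 13, Min cut edges: (0,1)

Maximum flow: 13
Minimum cut: (0,1)
Partition: S = [0], T = [1, 2, 3, 4, 5, 6, 7, 8, 9, 10, 11, 12]

Max-flow min-cut theorem verified: both equal 13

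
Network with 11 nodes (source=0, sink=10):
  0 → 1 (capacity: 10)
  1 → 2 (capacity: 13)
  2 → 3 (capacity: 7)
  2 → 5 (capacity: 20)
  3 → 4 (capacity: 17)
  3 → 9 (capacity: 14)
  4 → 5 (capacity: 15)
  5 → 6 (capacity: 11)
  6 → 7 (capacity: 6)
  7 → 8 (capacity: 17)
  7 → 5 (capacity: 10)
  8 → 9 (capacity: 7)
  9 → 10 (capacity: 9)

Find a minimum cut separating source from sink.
Min cut value = 9, edges: (9,10)

Min cut value: 9
Partition: S = [0, 1, 2, 3, 4, 5, 6, 7, 8, 9], T = [10]
Cut edges: (9,10)

By max-flow min-cut theorem, max flow = min cut = 9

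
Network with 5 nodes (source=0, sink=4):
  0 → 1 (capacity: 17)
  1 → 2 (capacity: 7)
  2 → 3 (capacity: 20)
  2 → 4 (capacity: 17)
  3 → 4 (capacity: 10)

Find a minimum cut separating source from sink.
Min cut value = 7, edges: (1,2)

Min cut value: 7
Partition: S = [0, 1], T = [2, 3, 4]
Cut edges: (1,2)

By max-flow min-cut theorem, max flow = min cut = 7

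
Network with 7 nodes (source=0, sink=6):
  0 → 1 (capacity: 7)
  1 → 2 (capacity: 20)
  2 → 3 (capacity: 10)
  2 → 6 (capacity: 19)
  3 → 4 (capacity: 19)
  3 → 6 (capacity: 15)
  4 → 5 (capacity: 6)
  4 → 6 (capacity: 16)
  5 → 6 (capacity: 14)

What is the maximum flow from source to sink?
Maximum flow = 7

Max flow: 7

Flow assignment:
  0 → 1: 7/7
  1 → 2: 7/20
  2 → 6: 7/19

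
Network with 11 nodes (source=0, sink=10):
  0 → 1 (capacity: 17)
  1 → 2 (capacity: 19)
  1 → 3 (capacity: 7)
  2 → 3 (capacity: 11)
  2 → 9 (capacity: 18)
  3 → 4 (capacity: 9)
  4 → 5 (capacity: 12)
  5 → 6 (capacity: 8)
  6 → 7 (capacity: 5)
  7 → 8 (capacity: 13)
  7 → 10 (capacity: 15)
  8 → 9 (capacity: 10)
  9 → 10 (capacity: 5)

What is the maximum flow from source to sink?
Maximum flow = 10

Max flow: 10

Flow assignment:
  0 → 1: 10/17
  1 → 2: 7/19
  1 → 3: 3/7
  2 → 3: 2/11
  2 → 9: 5/18
  3 → 4: 5/9
  4 → 5: 5/12
  5 → 6: 5/8
  6 → 7: 5/5
  7 → 10: 5/15
  9 → 10: 5/5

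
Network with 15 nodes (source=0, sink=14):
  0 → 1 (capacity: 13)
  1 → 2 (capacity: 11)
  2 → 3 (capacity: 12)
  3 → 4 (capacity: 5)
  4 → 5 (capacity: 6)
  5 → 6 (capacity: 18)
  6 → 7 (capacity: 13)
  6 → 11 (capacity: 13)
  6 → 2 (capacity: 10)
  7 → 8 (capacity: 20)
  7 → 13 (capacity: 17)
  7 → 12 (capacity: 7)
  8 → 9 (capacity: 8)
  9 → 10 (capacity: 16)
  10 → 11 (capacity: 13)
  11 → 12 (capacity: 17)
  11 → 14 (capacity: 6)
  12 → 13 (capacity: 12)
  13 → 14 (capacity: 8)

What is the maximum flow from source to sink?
Maximum flow = 5

Max flow: 5

Flow assignment:
  0 → 1: 5/13
  1 → 2: 5/11
  2 → 3: 5/12
  3 → 4: 5/5
  4 → 5: 5/6
  5 → 6: 5/18
  6 → 11: 5/13
  11 → 14: 5/6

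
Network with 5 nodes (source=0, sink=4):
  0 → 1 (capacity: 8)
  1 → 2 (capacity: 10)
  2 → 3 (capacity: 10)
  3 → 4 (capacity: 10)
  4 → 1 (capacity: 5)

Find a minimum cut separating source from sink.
Min cut value = 8, edges: (0,1)

Min cut value: 8
Partition: S = [0], T = [1, 2, 3, 4]
Cut edges: (0,1)

By max-flow min-cut theorem, max flow = min cut = 8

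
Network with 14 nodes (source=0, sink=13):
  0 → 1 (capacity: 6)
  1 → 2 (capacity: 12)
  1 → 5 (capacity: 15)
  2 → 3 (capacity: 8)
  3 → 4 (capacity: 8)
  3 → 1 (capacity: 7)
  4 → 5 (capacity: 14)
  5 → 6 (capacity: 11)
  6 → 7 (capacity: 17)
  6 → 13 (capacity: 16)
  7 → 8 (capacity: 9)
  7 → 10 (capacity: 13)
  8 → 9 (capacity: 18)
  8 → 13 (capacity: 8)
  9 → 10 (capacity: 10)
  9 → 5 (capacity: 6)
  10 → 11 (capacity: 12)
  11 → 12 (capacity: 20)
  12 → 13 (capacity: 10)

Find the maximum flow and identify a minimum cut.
Max flow = 6, Min cut edges: (0,1)

Maximum flow: 6
Minimum cut: (0,1)
Partition: S = [0], T = [1, 2, 3, 4, 5, 6, 7, 8, 9, 10, 11, 12, 13]

Max-flow min-cut theorem verified: both equal 6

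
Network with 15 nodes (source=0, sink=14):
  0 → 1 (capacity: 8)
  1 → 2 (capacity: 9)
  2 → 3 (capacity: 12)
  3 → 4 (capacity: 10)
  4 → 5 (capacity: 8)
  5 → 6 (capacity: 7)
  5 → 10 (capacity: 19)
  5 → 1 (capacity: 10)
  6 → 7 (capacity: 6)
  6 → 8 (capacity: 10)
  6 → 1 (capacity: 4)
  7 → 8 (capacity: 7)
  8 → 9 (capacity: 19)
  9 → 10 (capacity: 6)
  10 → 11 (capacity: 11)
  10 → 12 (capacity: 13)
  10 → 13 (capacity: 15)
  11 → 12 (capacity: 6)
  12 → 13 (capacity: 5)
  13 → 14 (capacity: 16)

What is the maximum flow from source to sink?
Maximum flow = 8

Max flow: 8

Flow assignment:
  0 → 1: 8/8
  1 → 2: 8/9
  2 → 3: 8/12
  3 → 4: 8/10
  4 → 5: 8/8
  5 → 10: 8/19
  10 → 13: 8/15
  13 → 14: 8/16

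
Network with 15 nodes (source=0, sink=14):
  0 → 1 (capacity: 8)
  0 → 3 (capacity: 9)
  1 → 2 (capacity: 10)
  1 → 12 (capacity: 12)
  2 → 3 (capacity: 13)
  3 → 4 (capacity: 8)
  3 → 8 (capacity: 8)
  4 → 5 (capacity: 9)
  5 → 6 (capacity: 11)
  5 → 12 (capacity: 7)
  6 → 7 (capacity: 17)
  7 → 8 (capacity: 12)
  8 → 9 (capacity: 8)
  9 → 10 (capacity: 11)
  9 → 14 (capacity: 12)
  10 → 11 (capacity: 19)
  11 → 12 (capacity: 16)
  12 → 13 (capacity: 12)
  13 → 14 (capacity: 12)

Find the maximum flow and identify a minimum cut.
Max flow = 17, Min cut edges: (0,1), (0,3)

Maximum flow: 17
Minimum cut: (0,1), (0,3)
Partition: S = [0], T = [1, 2, 3, 4, 5, 6, 7, 8, 9, 10, 11, 12, 13, 14]

Max-flow min-cut theorem verified: both equal 17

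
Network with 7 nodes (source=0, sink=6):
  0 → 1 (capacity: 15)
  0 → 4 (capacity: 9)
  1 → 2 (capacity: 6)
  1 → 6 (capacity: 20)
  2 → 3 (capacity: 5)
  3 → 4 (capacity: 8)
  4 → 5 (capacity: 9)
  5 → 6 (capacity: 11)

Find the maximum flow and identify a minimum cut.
Max flow = 24, Min cut edges: (0,1), (4,5)

Maximum flow: 24
Minimum cut: (0,1), (4,5)
Partition: S = [0, 2, 3, 4], T = [1, 5, 6]

Max-flow min-cut theorem verified: both equal 24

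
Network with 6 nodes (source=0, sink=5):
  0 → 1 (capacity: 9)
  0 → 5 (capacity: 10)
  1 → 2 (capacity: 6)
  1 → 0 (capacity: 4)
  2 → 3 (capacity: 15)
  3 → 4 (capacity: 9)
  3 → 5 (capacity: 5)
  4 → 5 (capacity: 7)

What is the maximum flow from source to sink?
Maximum flow = 16

Max flow: 16

Flow assignment:
  0 → 1: 6/9
  0 → 5: 10/10
  1 → 2: 6/6
  2 → 3: 6/15
  3 → 4: 1/9
  3 → 5: 5/5
  4 → 5: 1/7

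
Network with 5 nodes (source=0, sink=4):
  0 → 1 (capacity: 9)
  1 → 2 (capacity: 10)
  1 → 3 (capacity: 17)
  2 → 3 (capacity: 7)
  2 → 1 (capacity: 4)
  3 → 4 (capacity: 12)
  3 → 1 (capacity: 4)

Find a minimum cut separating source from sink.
Min cut value = 9, edges: (0,1)

Min cut value: 9
Partition: S = [0], T = [1, 2, 3, 4]
Cut edges: (0,1)

By max-flow min-cut theorem, max flow = min cut = 9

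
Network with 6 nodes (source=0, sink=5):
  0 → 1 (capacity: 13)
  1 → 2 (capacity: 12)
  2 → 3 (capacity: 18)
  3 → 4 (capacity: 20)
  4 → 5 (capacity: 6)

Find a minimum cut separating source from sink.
Min cut value = 6, edges: (4,5)

Min cut value: 6
Partition: S = [0, 1, 2, 3, 4], T = [5]
Cut edges: (4,5)

By max-flow min-cut theorem, max flow = min cut = 6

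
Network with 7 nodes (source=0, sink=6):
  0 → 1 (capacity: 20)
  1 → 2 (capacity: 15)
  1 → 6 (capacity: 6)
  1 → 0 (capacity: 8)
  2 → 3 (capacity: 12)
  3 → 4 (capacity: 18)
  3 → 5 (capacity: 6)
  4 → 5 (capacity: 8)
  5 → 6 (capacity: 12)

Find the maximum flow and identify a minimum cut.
Max flow = 18, Min cut edges: (1,6), (5,6)

Maximum flow: 18
Minimum cut: (1,6), (5,6)
Partition: S = [0, 1, 2, 3, 4, 5], T = [6]

Max-flow min-cut theorem verified: both equal 18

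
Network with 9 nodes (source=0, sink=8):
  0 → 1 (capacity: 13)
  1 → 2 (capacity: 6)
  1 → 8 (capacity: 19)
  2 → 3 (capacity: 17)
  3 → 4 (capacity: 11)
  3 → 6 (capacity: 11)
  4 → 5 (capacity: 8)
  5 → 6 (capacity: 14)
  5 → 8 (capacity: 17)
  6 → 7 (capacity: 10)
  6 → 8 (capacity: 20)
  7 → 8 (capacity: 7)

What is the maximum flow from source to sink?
Maximum flow = 13

Max flow: 13

Flow assignment:
  0 → 1: 13/13
  1 → 8: 13/19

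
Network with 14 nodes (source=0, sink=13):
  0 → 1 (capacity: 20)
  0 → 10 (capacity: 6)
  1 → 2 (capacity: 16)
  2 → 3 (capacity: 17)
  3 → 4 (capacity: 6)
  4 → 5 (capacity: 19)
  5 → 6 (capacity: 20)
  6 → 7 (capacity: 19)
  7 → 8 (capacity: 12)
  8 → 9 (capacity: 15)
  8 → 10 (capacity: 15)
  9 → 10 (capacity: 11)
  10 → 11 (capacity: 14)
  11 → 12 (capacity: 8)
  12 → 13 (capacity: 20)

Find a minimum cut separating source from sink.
Min cut value = 8, edges: (11,12)

Min cut value: 8
Partition: S = [0, 1, 2, 3, 4, 5, 6, 7, 8, 9, 10, 11], T = [12, 13]
Cut edges: (11,12)

By max-flow min-cut theorem, max flow = min cut = 8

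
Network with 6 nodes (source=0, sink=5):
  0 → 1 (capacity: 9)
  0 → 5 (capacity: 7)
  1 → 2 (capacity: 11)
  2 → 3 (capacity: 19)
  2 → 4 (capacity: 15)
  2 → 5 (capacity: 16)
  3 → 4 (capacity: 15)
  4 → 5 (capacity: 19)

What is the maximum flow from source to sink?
Maximum flow = 16

Max flow: 16

Flow assignment:
  0 → 1: 9/9
  0 → 5: 7/7
  1 → 2: 9/11
  2 → 5: 9/16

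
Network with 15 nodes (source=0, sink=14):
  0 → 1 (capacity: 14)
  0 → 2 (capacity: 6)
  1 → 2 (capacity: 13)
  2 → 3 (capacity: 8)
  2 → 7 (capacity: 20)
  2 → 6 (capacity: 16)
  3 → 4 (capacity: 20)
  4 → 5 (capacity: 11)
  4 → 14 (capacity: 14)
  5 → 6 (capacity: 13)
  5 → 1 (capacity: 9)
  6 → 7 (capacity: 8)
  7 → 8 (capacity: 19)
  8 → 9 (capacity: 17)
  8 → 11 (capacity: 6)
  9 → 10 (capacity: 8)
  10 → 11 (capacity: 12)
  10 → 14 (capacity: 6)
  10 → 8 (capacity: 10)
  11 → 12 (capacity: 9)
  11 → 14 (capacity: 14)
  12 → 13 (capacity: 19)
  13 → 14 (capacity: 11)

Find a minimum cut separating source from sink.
Min cut value = 19, edges: (0,2), (1,2)

Min cut value: 19
Partition: S = [0, 1], T = [2, 3, 4, 5, 6, 7, 8, 9, 10, 11, 12, 13, 14]
Cut edges: (0,2), (1,2)

By max-flow min-cut theorem, max flow = min cut = 19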